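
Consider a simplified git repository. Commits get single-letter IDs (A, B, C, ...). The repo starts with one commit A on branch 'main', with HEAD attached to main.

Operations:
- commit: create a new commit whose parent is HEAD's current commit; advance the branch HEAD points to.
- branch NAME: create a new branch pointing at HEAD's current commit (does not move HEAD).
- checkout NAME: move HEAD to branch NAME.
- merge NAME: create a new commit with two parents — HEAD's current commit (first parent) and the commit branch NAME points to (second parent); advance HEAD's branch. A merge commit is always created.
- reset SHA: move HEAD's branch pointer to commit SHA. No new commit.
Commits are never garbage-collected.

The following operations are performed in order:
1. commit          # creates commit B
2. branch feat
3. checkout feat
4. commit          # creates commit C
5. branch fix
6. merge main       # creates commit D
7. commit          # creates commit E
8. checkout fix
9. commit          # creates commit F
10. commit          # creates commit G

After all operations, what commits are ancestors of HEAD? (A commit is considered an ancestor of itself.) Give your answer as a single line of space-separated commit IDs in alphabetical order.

Answer: A B C F G

Derivation:
After op 1 (commit): HEAD=main@B [main=B]
After op 2 (branch): HEAD=main@B [feat=B main=B]
After op 3 (checkout): HEAD=feat@B [feat=B main=B]
After op 4 (commit): HEAD=feat@C [feat=C main=B]
After op 5 (branch): HEAD=feat@C [feat=C fix=C main=B]
After op 6 (merge): HEAD=feat@D [feat=D fix=C main=B]
After op 7 (commit): HEAD=feat@E [feat=E fix=C main=B]
After op 8 (checkout): HEAD=fix@C [feat=E fix=C main=B]
After op 9 (commit): HEAD=fix@F [feat=E fix=F main=B]
After op 10 (commit): HEAD=fix@G [feat=E fix=G main=B]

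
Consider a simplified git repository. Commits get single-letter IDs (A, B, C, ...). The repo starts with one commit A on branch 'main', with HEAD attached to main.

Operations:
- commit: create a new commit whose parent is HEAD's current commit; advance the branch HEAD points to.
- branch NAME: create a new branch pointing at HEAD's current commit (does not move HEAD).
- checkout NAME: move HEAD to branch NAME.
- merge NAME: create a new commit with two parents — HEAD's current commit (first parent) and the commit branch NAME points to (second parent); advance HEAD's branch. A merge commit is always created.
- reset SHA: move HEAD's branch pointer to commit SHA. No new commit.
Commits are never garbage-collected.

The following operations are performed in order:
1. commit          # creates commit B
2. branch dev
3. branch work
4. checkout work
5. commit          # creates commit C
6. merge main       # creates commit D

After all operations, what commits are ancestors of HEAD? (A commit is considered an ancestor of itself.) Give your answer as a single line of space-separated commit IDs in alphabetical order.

After op 1 (commit): HEAD=main@B [main=B]
After op 2 (branch): HEAD=main@B [dev=B main=B]
After op 3 (branch): HEAD=main@B [dev=B main=B work=B]
After op 4 (checkout): HEAD=work@B [dev=B main=B work=B]
After op 5 (commit): HEAD=work@C [dev=B main=B work=C]
After op 6 (merge): HEAD=work@D [dev=B main=B work=D]

Answer: A B C D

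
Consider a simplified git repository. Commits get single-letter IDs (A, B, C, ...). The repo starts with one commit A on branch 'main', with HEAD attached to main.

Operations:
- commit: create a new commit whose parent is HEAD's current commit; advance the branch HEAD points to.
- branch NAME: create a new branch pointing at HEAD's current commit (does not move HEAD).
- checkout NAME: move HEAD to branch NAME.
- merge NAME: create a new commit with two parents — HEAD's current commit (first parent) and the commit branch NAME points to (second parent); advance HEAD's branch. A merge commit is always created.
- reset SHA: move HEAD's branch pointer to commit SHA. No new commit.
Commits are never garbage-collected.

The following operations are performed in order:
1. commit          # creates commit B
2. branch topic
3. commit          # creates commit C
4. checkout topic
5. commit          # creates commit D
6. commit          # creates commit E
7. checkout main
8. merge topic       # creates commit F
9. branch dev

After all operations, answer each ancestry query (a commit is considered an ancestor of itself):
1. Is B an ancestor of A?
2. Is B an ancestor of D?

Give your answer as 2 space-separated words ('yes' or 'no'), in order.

After op 1 (commit): HEAD=main@B [main=B]
After op 2 (branch): HEAD=main@B [main=B topic=B]
After op 3 (commit): HEAD=main@C [main=C topic=B]
After op 4 (checkout): HEAD=topic@B [main=C topic=B]
After op 5 (commit): HEAD=topic@D [main=C topic=D]
After op 6 (commit): HEAD=topic@E [main=C topic=E]
After op 7 (checkout): HEAD=main@C [main=C topic=E]
After op 8 (merge): HEAD=main@F [main=F topic=E]
After op 9 (branch): HEAD=main@F [dev=F main=F topic=E]
ancestors(A) = {A}; B in? no
ancestors(D) = {A,B,D}; B in? yes

Answer: no yes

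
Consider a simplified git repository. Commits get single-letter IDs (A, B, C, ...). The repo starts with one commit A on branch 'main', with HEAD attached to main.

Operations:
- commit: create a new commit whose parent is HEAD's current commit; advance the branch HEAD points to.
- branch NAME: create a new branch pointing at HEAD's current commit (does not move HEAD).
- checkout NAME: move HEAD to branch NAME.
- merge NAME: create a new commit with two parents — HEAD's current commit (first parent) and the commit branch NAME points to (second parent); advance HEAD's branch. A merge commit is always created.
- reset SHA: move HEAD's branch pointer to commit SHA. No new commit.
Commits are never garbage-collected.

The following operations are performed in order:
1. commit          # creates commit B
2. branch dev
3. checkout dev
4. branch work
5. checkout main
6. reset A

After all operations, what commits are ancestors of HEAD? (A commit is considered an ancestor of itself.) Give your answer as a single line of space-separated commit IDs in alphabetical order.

After op 1 (commit): HEAD=main@B [main=B]
After op 2 (branch): HEAD=main@B [dev=B main=B]
After op 3 (checkout): HEAD=dev@B [dev=B main=B]
After op 4 (branch): HEAD=dev@B [dev=B main=B work=B]
After op 5 (checkout): HEAD=main@B [dev=B main=B work=B]
After op 6 (reset): HEAD=main@A [dev=B main=A work=B]

Answer: A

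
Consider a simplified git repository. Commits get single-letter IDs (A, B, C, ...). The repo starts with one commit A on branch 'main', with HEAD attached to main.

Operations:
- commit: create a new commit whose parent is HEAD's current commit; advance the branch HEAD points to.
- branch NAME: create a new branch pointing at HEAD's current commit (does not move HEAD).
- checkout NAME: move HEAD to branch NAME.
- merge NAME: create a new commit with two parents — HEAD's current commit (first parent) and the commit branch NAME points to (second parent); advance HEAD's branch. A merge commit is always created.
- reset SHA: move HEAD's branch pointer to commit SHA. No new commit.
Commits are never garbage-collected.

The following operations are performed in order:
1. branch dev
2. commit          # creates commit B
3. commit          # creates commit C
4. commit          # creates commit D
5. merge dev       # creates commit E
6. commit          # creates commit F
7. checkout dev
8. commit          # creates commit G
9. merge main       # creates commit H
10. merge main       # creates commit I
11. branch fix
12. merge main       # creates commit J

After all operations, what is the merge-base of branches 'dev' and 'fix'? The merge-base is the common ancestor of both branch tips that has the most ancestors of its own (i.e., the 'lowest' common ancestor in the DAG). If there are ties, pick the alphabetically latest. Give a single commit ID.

Answer: I

Derivation:
After op 1 (branch): HEAD=main@A [dev=A main=A]
After op 2 (commit): HEAD=main@B [dev=A main=B]
After op 3 (commit): HEAD=main@C [dev=A main=C]
After op 4 (commit): HEAD=main@D [dev=A main=D]
After op 5 (merge): HEAD=main@E [dev=A main=E]
After op 6 (commit): HEAD=main@F [dev=A main=F]
After op 7 (checkout): HEAD=dev@A [dev=A main=F]
After op 8 (commit): HEAD=dev@G [dev=G main=F]
After op 9 (merge): HEAD=dev@H [dev=H main=F]
After op 10 (merge): HEAD=dev@I [dev=I main=F]
After op 11 (branch): HEAD=dev@I [dev=I fix=I main=F]
After op 12 (merge): HEAD=dev@J [dev=J fix=I main=F]
ancestors(dev=J): ['A', 'B', 'C', 'D', 'E', 'F', 'G', 'H', 'I', 'J']
ancestors(fix=I): ['A', 'B', 'C', 'D', 'E', 'F', 'G', 'H', 'I']
common: ['A', 'B', 'C', 'D', 'E', 'F', 'G', 'H', 'I']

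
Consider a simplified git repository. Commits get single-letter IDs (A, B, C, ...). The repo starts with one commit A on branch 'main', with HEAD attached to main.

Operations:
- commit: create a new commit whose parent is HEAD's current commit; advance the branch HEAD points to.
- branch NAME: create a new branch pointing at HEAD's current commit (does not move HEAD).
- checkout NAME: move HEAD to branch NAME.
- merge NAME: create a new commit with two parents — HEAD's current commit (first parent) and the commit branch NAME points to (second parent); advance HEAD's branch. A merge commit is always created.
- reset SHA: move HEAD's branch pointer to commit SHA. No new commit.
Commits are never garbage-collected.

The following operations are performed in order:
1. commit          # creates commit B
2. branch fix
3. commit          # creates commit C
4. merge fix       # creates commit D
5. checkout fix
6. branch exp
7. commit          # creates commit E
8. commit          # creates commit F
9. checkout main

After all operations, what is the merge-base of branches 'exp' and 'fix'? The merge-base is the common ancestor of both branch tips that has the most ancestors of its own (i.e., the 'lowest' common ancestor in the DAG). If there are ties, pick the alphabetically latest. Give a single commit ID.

After op 1 (commit): HEAD=main@B [main=B]
After op 2 (branch): HEAD=main@B [fix=B main=B]
After op 3 (commit): HEAD=main@C [fix=B main=C]
After op 4 (merge): HEAD=main@D [fix=B main=D]
After op 5 (checkout): HEAD=fix@B [fix=B main=D]
After op 6 (branch): HEAD=fix@B [exp=B fix=B main=D]
After op 7 (commit): HEAD=fix@E [exp=B fix=E main=D]
After op 8 (commit): HEAD=fix@F [exp=B fix=F main=D]
After op 9 (checkout): HEAD=main@D [exp=B fix=F main=D]
ancestors(exp=B): ['A', 'B']
ancestors(fix=F): ['A', 'B', 'E', 'F']
common: ['A', 'B']

Answer: B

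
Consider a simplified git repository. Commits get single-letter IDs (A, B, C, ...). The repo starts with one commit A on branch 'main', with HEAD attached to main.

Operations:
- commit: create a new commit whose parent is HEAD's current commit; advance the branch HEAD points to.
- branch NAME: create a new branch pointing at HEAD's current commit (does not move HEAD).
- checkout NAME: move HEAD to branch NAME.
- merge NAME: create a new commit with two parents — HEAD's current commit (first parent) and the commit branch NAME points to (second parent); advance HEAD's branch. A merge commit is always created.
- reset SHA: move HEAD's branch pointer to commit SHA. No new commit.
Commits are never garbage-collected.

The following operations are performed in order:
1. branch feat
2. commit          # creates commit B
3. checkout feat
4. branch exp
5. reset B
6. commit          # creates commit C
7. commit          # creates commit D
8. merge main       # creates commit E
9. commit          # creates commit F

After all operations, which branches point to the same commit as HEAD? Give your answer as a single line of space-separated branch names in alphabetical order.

After op 1 (branch): HEAD=main@A [feat=A main=A]
After op 2 (commit): HEAD=main@B [feat=A main=B]
After op 3 (checkout): HEAD=feat@A [feat=A main=B]
After op 4 (branch): HEAD=feat@A [exp=A feat=A main=B]
After op 5 (reset): HEAD=feat@B [exp=A feat=B main=B]
After op 6 (commit): HEAD=feat@C [exp=A feat=C main=B]
After op 7 (commit): HEAD=feat@D [exp=A feat=D main=B]
After op 8 (merge): HEAD=feat@E [exp=A feat=E main=B]
After op 9 (commit): HEAD=feat@F [exp=A feat=F main=B]

Answer: feat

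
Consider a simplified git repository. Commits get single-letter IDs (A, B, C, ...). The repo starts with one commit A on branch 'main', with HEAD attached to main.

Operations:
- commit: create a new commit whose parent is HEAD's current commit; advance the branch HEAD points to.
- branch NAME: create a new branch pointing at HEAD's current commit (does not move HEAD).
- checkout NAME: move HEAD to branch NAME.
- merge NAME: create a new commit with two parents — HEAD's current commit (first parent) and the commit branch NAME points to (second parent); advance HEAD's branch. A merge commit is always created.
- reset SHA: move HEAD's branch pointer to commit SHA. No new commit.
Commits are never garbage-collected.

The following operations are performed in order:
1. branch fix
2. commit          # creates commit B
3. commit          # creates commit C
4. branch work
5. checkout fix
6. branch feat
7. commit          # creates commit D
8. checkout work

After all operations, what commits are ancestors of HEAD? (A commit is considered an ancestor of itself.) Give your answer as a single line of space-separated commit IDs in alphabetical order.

Answer: A B C

Derivation:
After op 1 (branch): HEAD=main@A [fix=A main=A]
After op 2 (commit): HEAD=main@B [fix=A main=B]
After op 3 (commit): HEAD=main@C [fix=A main=C]
After op 4 (branch): HEAD=main@C [fix=A main=C work=C]
After op 5 (checkout): HEAD=fix@A [fix=A main=C work=C]
After op 6 (branch): HEAD=fix@A [feat=A fix=A main=C work=C]
After op 7 (commit): HEAD=fix@D [feat=A fix=D main=C work=C]
After op 8 (checkout): HEAD=work@C [feat=A fix=D main=C work=C]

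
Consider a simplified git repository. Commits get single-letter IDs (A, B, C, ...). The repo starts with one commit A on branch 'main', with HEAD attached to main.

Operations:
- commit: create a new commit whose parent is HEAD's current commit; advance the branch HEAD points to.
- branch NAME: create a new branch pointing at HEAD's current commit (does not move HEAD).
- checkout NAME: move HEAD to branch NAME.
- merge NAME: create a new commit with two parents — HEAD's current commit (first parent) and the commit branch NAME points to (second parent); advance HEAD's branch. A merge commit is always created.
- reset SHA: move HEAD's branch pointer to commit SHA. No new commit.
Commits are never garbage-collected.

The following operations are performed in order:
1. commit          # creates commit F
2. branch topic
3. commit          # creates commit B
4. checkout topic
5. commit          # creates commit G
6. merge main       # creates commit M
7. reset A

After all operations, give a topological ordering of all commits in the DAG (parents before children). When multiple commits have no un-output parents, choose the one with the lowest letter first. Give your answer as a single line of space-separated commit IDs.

Answer: A F B G M

Derivation:
After op 1 (commit): HEAD=main@F [main=F]
After op 2 (branch): HEAD=main@F [main=F topic=F]
After op 3 (commit): HEAD=main@B [main=B topic=F]
After op 4 (checkout): HEAD=topic@F [main=B topic=F]
After op 5 (commit): HEAD=topic@G [main=B topic=G]
After op 6 (merge): HEAD=topic@M [main=B topic=M]
After op 7 (reset): HEAD=topic@A [main=B topic=A]
commit A: parents=[]
commit B: parents=['F']
commit F: parents=['A']
commit G: parents=['F']
commit M: parents=['G', 'B']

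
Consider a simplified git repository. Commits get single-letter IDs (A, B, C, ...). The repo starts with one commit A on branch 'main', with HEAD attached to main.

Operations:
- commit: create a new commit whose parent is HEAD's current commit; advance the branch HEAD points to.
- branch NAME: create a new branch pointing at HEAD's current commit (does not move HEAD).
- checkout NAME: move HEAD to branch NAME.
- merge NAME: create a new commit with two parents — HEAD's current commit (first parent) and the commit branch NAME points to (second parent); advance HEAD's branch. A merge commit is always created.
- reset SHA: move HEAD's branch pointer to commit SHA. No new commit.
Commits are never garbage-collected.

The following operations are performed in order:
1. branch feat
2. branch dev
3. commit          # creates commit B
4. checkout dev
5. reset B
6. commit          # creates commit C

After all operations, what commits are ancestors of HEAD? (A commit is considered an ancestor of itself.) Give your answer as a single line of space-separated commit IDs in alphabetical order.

After op 1 (branch): HEAD=main@A [feat=A main=A]
After op 2 (branch): HEAD=main@A [dev=A feat=A main=A]
After op 3 (commit): HEAD=main@B [dev=A feat=A main=B]
After op 4 (checkout): HEAD=dev@A [dev=A feat=A main=B]
After op 5 (reset): HEAD=dev@B [dev=B feat=A main=B]
After op 6 (commit): HEAD=dev@C [dev=C feat=A main=B]

Answer: A B C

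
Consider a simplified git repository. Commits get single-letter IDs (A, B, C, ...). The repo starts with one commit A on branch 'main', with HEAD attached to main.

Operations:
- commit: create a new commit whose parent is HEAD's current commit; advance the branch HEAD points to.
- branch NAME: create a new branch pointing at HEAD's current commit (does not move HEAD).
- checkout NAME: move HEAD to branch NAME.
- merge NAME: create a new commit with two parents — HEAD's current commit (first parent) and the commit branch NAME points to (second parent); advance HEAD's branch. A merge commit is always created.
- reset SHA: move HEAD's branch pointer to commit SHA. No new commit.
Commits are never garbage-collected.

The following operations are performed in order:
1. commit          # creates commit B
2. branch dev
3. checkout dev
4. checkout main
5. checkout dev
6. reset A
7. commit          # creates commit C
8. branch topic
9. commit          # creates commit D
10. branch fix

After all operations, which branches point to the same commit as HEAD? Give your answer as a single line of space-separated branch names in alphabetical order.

Answer: dev fix

Derivation:
After op 1 (commit): HEAD=main@B [main=B]
After op 2 (branch): HEAD=main@B [dev=B main=B]
After op 3 (checkout): HEAD=dev@B [dev=B main=B]
After op 4 (checkout): HEAD=main@B [dev=B main=B]
After op 5 (checkout): HEAD=dev@B [dev=B main=B]
After op 6 (reset): HEAD=dev@A [dev=A main=B]
After op 7 (commit): HEAD=dev@C [dev=C main=B]
After op 8 (branch): HEAD=dev@C [dev=C main=B topic=C]
After op 9 (commit): HEAD=dev@D [dev=D main=B topic=C]
After op 10 (branch): HEAD=dev@D [dev=D fix=D main=B topic=C]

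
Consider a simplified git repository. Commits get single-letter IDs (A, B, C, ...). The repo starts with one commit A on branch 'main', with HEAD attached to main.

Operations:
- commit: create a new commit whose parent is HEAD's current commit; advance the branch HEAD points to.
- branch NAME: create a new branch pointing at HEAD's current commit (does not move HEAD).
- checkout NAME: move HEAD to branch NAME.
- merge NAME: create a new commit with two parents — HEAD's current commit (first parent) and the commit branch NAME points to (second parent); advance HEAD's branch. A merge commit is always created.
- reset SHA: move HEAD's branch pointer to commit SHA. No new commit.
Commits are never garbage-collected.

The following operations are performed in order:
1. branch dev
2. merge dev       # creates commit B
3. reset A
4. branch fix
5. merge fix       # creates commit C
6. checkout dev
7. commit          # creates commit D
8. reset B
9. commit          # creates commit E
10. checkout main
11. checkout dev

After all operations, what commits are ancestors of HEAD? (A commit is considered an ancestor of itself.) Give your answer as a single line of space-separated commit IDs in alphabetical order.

Answer: A B E

Derivation:
After op 1 (branch): HEAD=main@A [dev=A main=A]
After op 2 (merge): HEAD=main@B [dev=A main=B]
After op 3 (reset): HEAD=main@A [dev=A main=A]
After op 4 (branch): HEAD=main@A [dev=A fix=A main=A]
After op 5 (merge): HEAD=main@C [dev=A fix=A main=C]
After op 6 (checkout): HEAD=dev@A [dev=A fix=A main=C]
After op 7 (commit): HEAD=dev@D [dev=D fix=A main=C]
After op 8 (reset): HEAD=dev@B [dev=B fix=A main=C]
After op 9 (commit): HEAD=dev@E [dev=E fix=A main=C]
After op 10 (checkout): HEAD=main@C [dev=E fix=A main=C]
After op 11 (checkout): HEAD=dev@E [dev=E fix=A main=C]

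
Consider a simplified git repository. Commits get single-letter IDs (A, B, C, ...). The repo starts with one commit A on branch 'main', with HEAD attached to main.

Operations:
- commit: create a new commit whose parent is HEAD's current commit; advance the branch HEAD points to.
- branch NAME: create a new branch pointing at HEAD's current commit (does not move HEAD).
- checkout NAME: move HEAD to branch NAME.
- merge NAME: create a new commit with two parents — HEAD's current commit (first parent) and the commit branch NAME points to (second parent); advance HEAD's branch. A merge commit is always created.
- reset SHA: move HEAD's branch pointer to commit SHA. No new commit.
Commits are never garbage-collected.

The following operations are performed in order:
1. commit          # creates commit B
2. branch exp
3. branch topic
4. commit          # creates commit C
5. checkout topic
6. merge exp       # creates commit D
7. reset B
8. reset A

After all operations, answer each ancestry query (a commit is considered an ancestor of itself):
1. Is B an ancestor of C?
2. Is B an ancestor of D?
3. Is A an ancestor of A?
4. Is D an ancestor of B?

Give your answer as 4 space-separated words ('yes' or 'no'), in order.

After op 1 (commit): HEAD=main@B [main=B]
After op 2 (branch): HEAD=main@B [exp=B main=B]
After op 3 (branch): HEAD=main@B [exp=B main=B topic=B]
After op 4 (commit): HEAD=main@C [exp=B main=C topic=B]
After op 5 (checkout): HEAD=topic@B [exp=B main=C topic=B]
After op 6 (merge): HEAD=topic@D [exp=B main=C topic=D]
After op 7 (reset): HEAD=topic@B [exp=B main=C topic=B]
After op 8 (reset): HEAD=topic@A [exp=B main=C topic=A]
ancestors(C) = {A,B,C}; B in? yes
ancestors(D) = {A,B,D}; B in? yes
ancestors(A) = {A}; A in? yes
ancestors(B) = {A,B}; D in? no

Answer: yes yes yes no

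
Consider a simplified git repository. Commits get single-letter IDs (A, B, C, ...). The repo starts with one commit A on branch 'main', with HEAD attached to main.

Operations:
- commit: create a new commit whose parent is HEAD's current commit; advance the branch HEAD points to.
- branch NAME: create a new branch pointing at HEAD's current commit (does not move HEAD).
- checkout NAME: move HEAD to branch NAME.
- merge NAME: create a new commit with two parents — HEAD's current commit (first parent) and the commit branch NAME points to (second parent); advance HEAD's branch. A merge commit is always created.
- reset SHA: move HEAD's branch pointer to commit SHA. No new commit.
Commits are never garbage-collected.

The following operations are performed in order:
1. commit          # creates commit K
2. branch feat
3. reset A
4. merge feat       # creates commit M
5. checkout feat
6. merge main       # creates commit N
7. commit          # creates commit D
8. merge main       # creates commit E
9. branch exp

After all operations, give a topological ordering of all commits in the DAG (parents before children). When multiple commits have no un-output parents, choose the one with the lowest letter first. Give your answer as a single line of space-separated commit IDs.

After op 1 (commit): HEAD=main@K [main=K]
After op 2 (branch): HEAD=main@K [feat=K main=K]
After op 3 (reset): HEAD=main@A [feat=K main=A]
After op 4 (merge): HEAD=main@M [feat=K main=M]
After op 5 (checkout): HEAD=feat@K [feat=K main=M]
After op 6 (merge): HEAD=feat@N [feat=N main=M]
After op 7 (commit): HEAD=feat@D [feat=D main=M]
After op 8 (merge): HEAD=feat@E [feat=E main=M]
After op 9 (branch): HEAD=feat@E [exp=E feat=E main=M]
commit A: parents=[]
commit D: parents=['N']
commit E: parents=['D', 'M']
commit K: parents=['A']
commit M: parents=['A', 'K']
commit N: parents=['K', 'M']

Answer: A K M N D E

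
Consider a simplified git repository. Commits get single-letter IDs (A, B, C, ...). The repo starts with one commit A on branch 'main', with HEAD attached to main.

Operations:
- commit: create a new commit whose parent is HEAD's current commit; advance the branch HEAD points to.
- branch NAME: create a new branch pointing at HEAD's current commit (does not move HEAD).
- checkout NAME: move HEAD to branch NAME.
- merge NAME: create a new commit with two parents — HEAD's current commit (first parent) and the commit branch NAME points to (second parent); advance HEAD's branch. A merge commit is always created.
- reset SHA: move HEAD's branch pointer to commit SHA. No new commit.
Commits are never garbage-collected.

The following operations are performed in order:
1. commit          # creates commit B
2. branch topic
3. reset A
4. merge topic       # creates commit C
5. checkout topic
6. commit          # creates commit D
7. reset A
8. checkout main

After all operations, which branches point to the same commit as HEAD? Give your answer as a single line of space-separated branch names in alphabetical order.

After op 1 (commit): HEAD=main@B [main=B]
After op 2 (branch): HEAD=main@B [main=B topic=B]
After op 3 (reset): HEAD=main@A [main=A topic=B]
After op 4 (merge): HEAD=main@C [main=C topic=B]
After op 5 (checkout): HEAD=topic@B [main=C topic=B]
After op 6 (commit): HEAD=topic@D [main=C topic=D]
After op 7 (reset): HEAD=topic@A [main=C topic=A]
After op 8 (checkout): HEAD=main@C [main=C topic=A]

Answer: main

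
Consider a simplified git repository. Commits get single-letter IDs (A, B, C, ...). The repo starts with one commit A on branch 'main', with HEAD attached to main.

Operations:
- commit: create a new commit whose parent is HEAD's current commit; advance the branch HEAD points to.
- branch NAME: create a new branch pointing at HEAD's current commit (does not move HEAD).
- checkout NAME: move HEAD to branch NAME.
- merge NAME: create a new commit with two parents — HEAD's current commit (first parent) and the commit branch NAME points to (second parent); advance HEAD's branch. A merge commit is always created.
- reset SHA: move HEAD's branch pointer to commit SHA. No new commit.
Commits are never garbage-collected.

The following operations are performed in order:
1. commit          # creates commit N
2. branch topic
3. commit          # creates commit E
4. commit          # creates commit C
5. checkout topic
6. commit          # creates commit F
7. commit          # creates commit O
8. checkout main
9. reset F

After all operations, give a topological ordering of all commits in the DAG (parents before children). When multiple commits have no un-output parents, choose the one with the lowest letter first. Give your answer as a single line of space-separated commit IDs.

Answer: A N E C F O

Derivation:
After op 1 (commit): HEAD=main@N [main=N]
After op 2 (branch): HEAD=main@N [main=N topic=N]
After op 3 (commit): HEAD=main@E [main=E topic=N]
After op 4 (commit): HEAD=main@C [main=C topic=N]
After op 5 (checkout): HEAD=topic@N [main=C topic=N]
After op 6 (commit): HEAD=topic@F [main=C topic=F]
After op 7 (commit): HEAD=topic@O [main=C topic=O]
After op 8 (checkout): HEAD=main@C [main=C topic=O]
After op 9 (reset): HEAD=main@F [main=F topic=O]
commit A: parents=[]
commit C: parents=['E']
commit E: parents=['N']
commit F: parents=['N']
commit N: parents=['A']
commit O: parents=['F']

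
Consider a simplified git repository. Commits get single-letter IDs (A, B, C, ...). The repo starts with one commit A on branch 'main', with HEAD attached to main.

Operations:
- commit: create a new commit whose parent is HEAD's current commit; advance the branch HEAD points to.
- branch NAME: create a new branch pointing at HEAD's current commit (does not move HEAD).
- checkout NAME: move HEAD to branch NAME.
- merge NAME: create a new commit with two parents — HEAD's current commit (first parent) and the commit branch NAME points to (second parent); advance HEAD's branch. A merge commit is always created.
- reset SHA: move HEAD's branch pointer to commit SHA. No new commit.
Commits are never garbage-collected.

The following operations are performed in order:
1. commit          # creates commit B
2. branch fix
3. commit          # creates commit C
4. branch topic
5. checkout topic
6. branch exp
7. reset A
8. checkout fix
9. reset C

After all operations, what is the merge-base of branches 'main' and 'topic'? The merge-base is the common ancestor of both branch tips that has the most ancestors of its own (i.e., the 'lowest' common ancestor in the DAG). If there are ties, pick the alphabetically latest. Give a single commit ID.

After op 1 (commit): HEAD=main@B [main=B]
After op 2 (branch): HEAD=main@B [fix=B main=B]
After op 3 (commit): HEAD=main@C [fix=B main=C]
After op 4 (branch): HEAD=main@C [fix=B main=C topic=C]
After op 5 (checkout): HEAD=topic@C [fix=B main=C topic=C]
After op 6 (branch): HEAD=topic@C [exp=C fix=B main=C topic=C]
After op 7 (reset): HEAD=topic@A [exp=C fix=B main=C topic=A]
After op 8 (checkout): HEAD=fix@B [exp=C fix=B main=C topic=A]
After op 9 (reset): HEAD=fix@C [exp=C fix=C main=C topic=A]
ancestors(main=C): ['A', 'B', 'C']
ancestors(topic=A): ['A']
common: ['A']

Answer: A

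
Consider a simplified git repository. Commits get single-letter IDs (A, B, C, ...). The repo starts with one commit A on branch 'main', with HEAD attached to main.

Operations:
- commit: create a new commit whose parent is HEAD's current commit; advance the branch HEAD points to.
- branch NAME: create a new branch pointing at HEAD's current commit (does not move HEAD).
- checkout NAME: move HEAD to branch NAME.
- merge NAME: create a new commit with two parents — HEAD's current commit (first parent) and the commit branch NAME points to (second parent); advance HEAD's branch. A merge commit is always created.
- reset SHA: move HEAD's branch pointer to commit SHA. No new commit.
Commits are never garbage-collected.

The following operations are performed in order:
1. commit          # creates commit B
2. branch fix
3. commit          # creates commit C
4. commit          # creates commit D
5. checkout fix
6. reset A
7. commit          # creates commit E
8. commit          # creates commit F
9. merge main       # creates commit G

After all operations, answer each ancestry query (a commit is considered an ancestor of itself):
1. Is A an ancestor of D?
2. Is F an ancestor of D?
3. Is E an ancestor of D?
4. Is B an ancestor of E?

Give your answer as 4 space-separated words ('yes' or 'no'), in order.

Answer: yes no no no

Derivation:
After op 1 (commit): HEAD=main@B [main=B]
After op 2 (branch): HEAD=main@B [fix=B main=B]
After op 3 (commit): HEAD=main@C [fix=B main=C]
After op 4 (commit): HEAD=main@D [fix=B main=D]
After op 5 (checkout): HEAD=fix@B [fix=B main=D]
After op 6 (reset): HEAD=fix@A [fix=A main=D]
After op 7 (commit): HEAD=fix@E [fix=E main=D]
After op 8 (commit): HEAD=fix@F [fix=F main=D]
After op 9 (merge): HEAD=fix@G [fix=G main=D]
ancestors(D) = {A,B,C,D}; A in? yes
ancestors(D) = {A,B,C,D}; F in? no
ancestors(D) = {A,B,C,D}; E in? no
ancestors(E) = {A,E}; B in? no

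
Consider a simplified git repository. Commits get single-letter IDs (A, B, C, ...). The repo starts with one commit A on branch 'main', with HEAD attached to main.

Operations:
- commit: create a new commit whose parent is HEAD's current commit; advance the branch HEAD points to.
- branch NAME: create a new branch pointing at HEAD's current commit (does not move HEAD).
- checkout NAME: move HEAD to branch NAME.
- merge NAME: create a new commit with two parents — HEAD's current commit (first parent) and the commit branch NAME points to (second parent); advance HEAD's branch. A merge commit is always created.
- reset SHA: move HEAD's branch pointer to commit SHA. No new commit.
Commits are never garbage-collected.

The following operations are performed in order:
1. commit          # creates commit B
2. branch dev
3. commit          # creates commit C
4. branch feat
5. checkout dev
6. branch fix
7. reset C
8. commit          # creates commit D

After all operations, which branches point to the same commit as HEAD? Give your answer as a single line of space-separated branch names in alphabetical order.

Answer: dev

Derivation:
After op 1 (commit): HEAD=main@B [main=B]
After op 2 (branch): HEAD=main@B [dev=B main=B]
After op 3 (commit): HEAD=main@C [dev=B main=C]
After op 4 (branch): HEAD=main@C [dev=B feat=C main=C]
After op 5 (checkout): HEAD=dev@B [dev=B feat=C main=C]
After op 6 (branch): HEAD=dev@B [dev=B feat=C fix=B main=C]
After op 7 (reset): HEAD=dev@C [dev=C feat=C fix=B main=C]
After op 8 (commit): HEAD=dev@D [dev=D feat=C fix=B main=C]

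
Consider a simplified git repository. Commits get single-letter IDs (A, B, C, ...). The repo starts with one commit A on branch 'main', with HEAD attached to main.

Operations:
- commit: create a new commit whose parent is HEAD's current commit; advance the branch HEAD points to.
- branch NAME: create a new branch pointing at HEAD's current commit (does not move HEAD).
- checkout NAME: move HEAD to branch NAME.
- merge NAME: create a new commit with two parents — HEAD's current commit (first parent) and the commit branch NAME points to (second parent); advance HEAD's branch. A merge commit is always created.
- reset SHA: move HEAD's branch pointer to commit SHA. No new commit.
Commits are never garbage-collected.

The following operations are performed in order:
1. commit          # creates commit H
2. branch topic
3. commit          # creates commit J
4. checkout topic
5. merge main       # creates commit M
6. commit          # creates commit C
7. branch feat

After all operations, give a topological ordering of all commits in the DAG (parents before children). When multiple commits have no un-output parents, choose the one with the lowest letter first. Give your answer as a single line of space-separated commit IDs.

After op 1 (commit): HEAD=main@H [main=H]
After op 2 (branch): HEAD=main@H [main=H topic=H]
After op 3 (commit): HEAD=main@J [main=J topic=H]
After op 4 (checkout): HEAD=topic@H [main=J topic=H]
After op 5 (merge): HEAD=topic@M [main=J topic=M]
After op 6 (commit): HEAD=topic@C [main=J topic=C]
After op 7 (branch): HEAD=topic@C [feat=C main=J topic=C]
commit A: parents=[]
commit C: parents=['M']
commit H: parents=['A']
commit J: parents=['H']
commit M: parents=['H', 'J']

Answer: A H J M C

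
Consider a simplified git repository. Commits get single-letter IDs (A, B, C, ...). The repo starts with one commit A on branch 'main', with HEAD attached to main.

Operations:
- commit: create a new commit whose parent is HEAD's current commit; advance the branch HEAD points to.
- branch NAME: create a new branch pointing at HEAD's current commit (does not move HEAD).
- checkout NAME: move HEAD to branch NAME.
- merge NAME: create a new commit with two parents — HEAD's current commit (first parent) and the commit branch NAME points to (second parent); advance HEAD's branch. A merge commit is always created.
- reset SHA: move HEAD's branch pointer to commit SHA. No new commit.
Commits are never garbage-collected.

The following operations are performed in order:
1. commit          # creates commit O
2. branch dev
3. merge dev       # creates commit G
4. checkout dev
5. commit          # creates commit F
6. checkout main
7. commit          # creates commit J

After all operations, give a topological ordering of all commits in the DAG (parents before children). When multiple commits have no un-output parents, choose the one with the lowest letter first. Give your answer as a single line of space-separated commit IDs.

Answer: A O F G J

Derivation:
After op 1 (commit): HEAD=main@O [main=O]
After op 2 (branch): HEAD=main@O [dev=O main=O]
After op 3 (merge): HEAD=main@G [dev=O main=G]
After op 4 (checkout): HEAD=dev@O [dev=O main=G]
After op 5 (commit): HEAD=dev@F [dev=F main=G]
After op 6 (checkout): HEAD=main@G [dev=F main=G]
After op 7 (commit): HEAD=main@J [dev=F main=J]
commit A: parents=[]
commit F: parents=['O']
commit G: parents=['O', 'O']
commit J: parents=['G']
commit O: parents=['A']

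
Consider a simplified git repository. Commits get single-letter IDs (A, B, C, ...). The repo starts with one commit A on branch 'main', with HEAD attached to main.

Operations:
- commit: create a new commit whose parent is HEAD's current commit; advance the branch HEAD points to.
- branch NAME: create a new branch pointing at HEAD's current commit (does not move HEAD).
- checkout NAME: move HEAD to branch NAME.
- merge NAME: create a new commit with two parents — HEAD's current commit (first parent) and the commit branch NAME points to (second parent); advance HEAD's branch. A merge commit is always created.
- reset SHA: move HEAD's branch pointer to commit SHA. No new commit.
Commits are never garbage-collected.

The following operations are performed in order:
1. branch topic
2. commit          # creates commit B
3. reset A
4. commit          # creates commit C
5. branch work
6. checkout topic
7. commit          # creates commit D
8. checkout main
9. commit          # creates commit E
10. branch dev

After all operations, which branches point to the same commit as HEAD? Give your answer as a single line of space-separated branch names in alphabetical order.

After op 1 (branch): HEAD=main@A [main=A topic=A]
After op 2 (commit): HEAD=main@B [main=B topic=A]
After op 3 (reset): HEAD=main@A [main=A topic=A]
After op 4 (commit): HEAD=main@C [main=C topic=A]
After op 5 (branch): HEAD=main@C [main=C topic=A work=C]
After op 6 (checkout): HEAD=topic@A [main=C topic=A work=C]
After op 7 (commit): HEAD=topic@D [main=C topic=D work=C]
After op 8 (checkout): HEAD=main@C [main=C topic=D work=C]
After op 9 (commit): HEAD=main@E [main=E topic=D work=C]
After op 10 (branch): HEAD=main@E [dev=E main=E topic=D work=C]

Answer: dev main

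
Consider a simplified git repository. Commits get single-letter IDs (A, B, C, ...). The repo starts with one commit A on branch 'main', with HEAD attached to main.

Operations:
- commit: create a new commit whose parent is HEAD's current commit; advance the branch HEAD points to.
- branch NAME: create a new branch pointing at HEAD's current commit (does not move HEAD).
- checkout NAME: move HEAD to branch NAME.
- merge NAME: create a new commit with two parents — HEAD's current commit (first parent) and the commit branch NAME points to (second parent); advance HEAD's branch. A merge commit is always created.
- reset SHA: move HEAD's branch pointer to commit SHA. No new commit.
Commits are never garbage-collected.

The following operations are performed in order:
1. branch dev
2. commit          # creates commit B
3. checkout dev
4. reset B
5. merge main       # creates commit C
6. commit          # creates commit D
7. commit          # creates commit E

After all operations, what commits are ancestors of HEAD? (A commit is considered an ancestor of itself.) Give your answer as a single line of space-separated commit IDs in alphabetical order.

Answer: A B C D E

Derivation:
After op 1 (branch): HEAD=main@A [dev=A main=A]
After op 2 (commit): HEAD=main@B [dev=A main=B]
After op 3 (checkout): HEAD=dev@A [dev=A main=B]
After op 4 (reset): HEAD=dev@B [dev=B main=B]
After op 5 (merge): HEAD=dev@C [dev=C main=B]
After op 6 (commit): HEAD=dev@D [dev=D main=B]
After op 7 (commit): HEAD=dev@E [dev=E main=B]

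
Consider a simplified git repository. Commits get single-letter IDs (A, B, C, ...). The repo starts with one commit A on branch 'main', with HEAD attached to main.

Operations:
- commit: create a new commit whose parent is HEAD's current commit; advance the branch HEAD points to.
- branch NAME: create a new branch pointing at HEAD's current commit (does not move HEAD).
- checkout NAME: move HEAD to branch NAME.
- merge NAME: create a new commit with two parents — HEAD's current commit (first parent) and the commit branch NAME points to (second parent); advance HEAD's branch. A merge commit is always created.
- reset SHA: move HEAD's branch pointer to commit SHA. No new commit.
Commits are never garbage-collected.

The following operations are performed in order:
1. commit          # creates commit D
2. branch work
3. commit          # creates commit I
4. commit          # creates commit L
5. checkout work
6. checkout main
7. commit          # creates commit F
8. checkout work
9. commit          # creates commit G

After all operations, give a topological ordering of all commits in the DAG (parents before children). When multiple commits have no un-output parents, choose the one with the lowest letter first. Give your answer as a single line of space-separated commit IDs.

After op 1 (commit): HEAD=main@D [main=D]
After op 2 (branch): HEAD=main@D [main=D work=D]
After op 3 (commit): HEAD=main@I [main=I work=D]
After op 4 (commit): HEAD=main@L [main=L work=D]
After op 5 (checkout): HEAD=work@D [main=L work=D]
After op 6 (checkout): HEAD=main@L [main=L work=D]
After op 7 (commit): HEAD=main@F [main=F work=D]
After op 8 (checkout): HEAD=work@D [main=F work=D]
After op 9 (commit): HEAD=work@G [main=F work=G]
commit A: parents=[]
commit D: parents=['A']
commit F: parents=['L']
commit G: parents=['D']
commit I: parents=['D']
commit L: parents=['I']

Answer: A D G I L F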